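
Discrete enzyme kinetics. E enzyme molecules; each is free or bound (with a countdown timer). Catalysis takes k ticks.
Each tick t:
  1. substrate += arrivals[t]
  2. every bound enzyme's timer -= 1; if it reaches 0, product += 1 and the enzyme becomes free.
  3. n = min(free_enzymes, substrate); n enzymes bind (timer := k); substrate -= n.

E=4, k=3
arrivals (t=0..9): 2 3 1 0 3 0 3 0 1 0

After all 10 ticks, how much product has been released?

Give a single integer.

t=0: arr=2 -> substrate=0 bound=2 product=0
t=1: arr=3 -> substrate=1 bound=4 product=0
t=2: arr=1 -> substrate=2 bound=4 product=0
t=3: arr=0 -> substrate=0 bound=4 product=2
t=4: arr=3 -> substrate=1 bound=4 product=4
t=5: arr=0 -> substrate=1 bound=4 product=4
t=6: arr=3 -> substrate=2 bound=4 product=6
t=7: arr=0 -> substrate=0 bound=4 product=8
t=8: arr=1 -> substrate=1 bound=4 product=8
t=9: arr=0 -> substrate=0 bound=3 product=10

Answer: 10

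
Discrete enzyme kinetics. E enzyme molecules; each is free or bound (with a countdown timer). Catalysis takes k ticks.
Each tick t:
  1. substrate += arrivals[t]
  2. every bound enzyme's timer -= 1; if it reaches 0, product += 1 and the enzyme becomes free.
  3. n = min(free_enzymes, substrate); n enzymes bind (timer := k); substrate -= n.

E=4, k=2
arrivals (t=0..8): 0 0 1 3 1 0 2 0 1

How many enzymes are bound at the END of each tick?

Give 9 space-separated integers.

Answer: 0 0 1 4 4 1 2 2 1

Derivation:
t=0: arr=0 -> substrate=0 bound=0 product=0
t=1: arr=0 -> substrate=0 bound=0 product=0
t=2: arr=1 -> substrate=0 bound=1 product=0
t=3: arr=3 -> substrate=0 bound=4 product=0
t=4: arr=1 -> substrate=0 bound=4 product=1
t=5: arr=0 -> substrate=0 bound=1 product=4
t=6: arr=2 -> substrate=0 bound=2 product=5
t=7: arr=0 -> substrate=0 bound=2 product=5
t=8: arr=1 -> substrate=0 bound=1 product=7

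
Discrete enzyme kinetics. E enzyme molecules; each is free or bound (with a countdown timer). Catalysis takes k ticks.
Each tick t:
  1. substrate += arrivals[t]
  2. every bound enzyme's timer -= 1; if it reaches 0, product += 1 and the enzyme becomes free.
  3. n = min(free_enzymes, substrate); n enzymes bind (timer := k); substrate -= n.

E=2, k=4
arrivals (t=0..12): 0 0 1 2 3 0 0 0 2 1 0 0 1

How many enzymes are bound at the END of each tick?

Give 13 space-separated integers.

Answer: 0 0 1 2 2 2 2 2 2 2 2 2 2

Derivation:
t=0: arr=0 -> substrate=0 bound=0 product=0
t=1: arr=0 -> substrate=0 bound=0 product=0
t=2: arr=1 -> substrate=0 bound=1 product=0
t=3: arr=2 -> substrate=1 bound=2 product=0
t=4: arr=3 -> substrate=4 bound=2 product=0
t=5: arr=0 -> substrate=4 bound=2 product=0
t=6: arr=0 -> substrate=3 bound=2 product=1
t=7: arr=0 -> substrate=2 bound=2 product=2
t=8: arr=2 -> substrate=4 bound=2 product=2
t=9: arr=1 -> substrate=5 bound=2 product=2
t=10: arr=0 -> substrate=4 bound=2 product=3
t=11: arr=0 -> substrate=3 bound=2 product=4
t=12: arr=1 -> substrate=4 bound=2 product=4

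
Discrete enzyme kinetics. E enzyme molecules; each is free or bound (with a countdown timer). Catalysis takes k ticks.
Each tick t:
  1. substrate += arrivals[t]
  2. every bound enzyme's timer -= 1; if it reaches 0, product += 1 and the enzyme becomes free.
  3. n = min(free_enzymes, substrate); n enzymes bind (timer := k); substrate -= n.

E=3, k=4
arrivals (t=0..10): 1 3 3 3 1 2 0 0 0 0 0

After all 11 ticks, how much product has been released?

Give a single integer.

Answer: 6

Derivation:
t=0: arr=1 -> substrate=0 bound=1 product=0
t=1: arr=3 -> substrate=1 bound=3 product=0
t=2: arr=3 -> substrate=4 bound=3 product=0
t=3: arr=3 -> substrate=7 bound=3 product=0
t=4: arr=1 -> substrate=7 bound=3 product=1
t=5: arr=2 -> substrate=7 bound=3 product=3
t=6: arr=0 -> substrate=7 bound=3 product=3
t=7: arr=0 -> substrate=7 bound=3 product=3
t=8: arr=0 -> substrate=6 bound=3 product=4
t=9: arr=0 -> substrate=4 bound=3 product=6
t=10: arr=0 -> substrate=4 bound=3 product=6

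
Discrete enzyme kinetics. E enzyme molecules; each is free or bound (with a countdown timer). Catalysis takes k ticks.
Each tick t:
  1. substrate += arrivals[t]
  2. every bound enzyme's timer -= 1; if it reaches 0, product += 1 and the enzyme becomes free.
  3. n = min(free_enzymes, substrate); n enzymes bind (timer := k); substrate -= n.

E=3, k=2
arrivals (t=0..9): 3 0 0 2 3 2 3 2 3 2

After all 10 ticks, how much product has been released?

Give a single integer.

t=0: arr=3 -> substrate=0 bound=3 product=0
t=1: arr=0 -> substrate=0 bound=3 product=0
t=2: arr=0 -> substrate=0 bound=0 product=3
t=3: arr=2 -> substrate=0 bound=2 product=3
t=4: arr=3 -> substrate=2 bound=3 product=3
t=5: arr=2 -> substrate=2 bound=3 product=5
t=6: arr=3 -> substrate=4 bound=3 product=6
t=7: arr=2 -> substrate=4 bound=3 product=8
t=8: arr=3 -> substrate=6 bound=3 product=9
t=9: arr=2 -> substrate=6 bound=3 product=11

Answer: 11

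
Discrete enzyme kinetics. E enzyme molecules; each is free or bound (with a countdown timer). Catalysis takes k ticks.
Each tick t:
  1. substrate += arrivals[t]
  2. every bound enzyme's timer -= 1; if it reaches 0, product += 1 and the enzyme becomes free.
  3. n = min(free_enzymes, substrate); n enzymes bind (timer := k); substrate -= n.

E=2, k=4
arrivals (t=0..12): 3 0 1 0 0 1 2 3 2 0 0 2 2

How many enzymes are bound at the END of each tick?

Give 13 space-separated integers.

Answer: 2 2 2 2 2 2 2 2 2 2 2 2 2

Derivation:
t=0: arr=3 -> substrate=1 bound=2 product=0
t=1: arr=0 -> substrate=1 bound=2 product=0
t=2: arr=1 -> substrate=2 bound=2 product=0
t=3: arr=0 -> substrate=2 bound=2 product=0
t=4: arr=0 -> substrate=0 bound=2 product=2
t=5: arr=1 -> substrate=1 bound=2 product=2
t=6: arr=2 -> substrate=3 bound=2 product=2
t=7: arr=3 -> substrate=6 bound=2 product=2
t=8: arr=2 -> substrate=6 bound=2 product=4
t=9: arr=0 -> substrate=6 bound=2 product=4
t=10: arr=0 -> substrate=6 bound=2 product=4
t=11: arr=2 -> substrate=8 bound=2 product=4
t=12: arr=2 -> substrate=8 bound=2 product=6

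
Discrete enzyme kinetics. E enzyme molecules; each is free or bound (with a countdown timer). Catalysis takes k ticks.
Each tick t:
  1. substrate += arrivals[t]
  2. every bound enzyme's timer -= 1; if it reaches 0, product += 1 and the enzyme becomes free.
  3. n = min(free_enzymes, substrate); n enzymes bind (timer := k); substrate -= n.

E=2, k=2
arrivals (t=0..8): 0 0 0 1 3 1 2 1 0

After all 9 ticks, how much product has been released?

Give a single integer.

Answer: 4

Derivation:
t=0: arr=0 -> substrate=0 bound=0 product=0
t=1: arr=0 -> substrate=0 bound=0 product=0
t=2: arr=0 -> substrate=0 bound=0 product=0
t=3: arr=1 -> substrate=0 bound=1 product=0
t=4: arr=3 -> substrate=2 bound=2 product=0
t=5: arr=1 -> substrate=2 bound=2 product=1
t=6: arr=2 -> substrate=3 bound=2 product=2
t=7: arr=1 -> substrate=3 bound=2 product=3
t=8: arr=0 -> substrate=2 bound=2 product=4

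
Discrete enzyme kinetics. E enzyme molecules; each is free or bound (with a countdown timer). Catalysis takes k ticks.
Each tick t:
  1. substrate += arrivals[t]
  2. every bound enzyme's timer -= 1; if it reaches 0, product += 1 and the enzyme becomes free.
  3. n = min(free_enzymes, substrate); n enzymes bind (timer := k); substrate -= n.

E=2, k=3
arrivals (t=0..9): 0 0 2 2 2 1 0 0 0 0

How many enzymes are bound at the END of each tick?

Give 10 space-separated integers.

t=0: arr=0 -> substrate=0 bound=0 product=0
t=1: arr=0 -> substrate=0 bound=0 product=0
t=2: arr=2 -> substrate=0 bound=2 product=0
t=3: arr=2 -> substrate=2 bound=2 product=0
t=4: arr=2 -> substrate=4 bound=2 product=0
t=5: arr=1 -> substrate=3 bound=2 product=2
t=6: arr=0 -> substrate=3 bound=2 product=2
t=7: arr=0 -> substrate=3 bound=2 product=2
t=8: arr=0 -> substrate=1 bound=2 product=4
t=9: arr=0 -> substrate=1 bound=2 product=4

Answer: 0 0 2 2 2 2 2 2 2 2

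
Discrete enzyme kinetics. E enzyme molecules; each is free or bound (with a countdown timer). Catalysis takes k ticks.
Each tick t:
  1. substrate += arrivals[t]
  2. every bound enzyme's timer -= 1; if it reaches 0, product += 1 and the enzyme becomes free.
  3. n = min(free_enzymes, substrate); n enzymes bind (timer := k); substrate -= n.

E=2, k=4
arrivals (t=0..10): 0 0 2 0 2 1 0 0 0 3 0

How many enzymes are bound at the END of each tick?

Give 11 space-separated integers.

t=0: arr=0 -> substrate=0 bound=0 product=0
t=1: arr=0 -> substrate=0 bound=0 product=0
t=2: arr=2 -> substrate=0 bound=2 product=0
t=3: arr=0 -> substrate=0 bound=2 product=0
t=4: arr=2 -> substrate=2 bound=2 product=0
t=5: arr=1 -> substrate=3 bound=2 product=0
t=6: arr=0 -> substrate=1 bound=2 product=2
t=7: arr=0 -> substrate=1 bound=2 product=2
t=8: arr=0 -> substrate=1 bound=2 product=2
t=9: arr=3 -> substrate=4 bound=2 product=2
t=10: arr=0 -> substrate=2 bound=2 product=4

Answer: 0 0 2 2 2 2 2 2 2 2 2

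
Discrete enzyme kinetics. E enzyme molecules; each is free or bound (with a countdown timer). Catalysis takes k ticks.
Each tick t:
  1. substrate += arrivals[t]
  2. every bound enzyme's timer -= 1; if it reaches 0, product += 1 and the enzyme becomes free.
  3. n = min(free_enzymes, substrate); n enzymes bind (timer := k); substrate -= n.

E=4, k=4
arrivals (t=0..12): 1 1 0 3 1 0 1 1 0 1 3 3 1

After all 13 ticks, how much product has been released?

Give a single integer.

Answer: 8

Derivation:
t=0: arr=1 -> substrate=0 bound=1 product=0
t=1: arr=1 -> substrate=0 bound=2 product=0
t=2: arr=0 -> substrate=0 bound=2 product=0
t=3: arr=3 -> substrate=1 bound=4 product=0
t=4: arr=1 -> substrate=1 bound=4 product=1
t=5: arr=0 -> substrate=0 bound=4 product=2
t=6: arr=1 -> substrate=1 bound=4 product=2
t=7: arr=1 -> substrate=0 bound=4 product=4
t=8: arr=0 -> substrate=0 bound=3 product=5
t=9: arr=1 -> substrate=0 bound=3 product=6
t=10: arr=3 -> substrate=2 bound=4 product=6
t=11: arr=3 -> substrate=3 bound=4 product=8
t=12: arr=1 -> substrate=4 bound=4 product=8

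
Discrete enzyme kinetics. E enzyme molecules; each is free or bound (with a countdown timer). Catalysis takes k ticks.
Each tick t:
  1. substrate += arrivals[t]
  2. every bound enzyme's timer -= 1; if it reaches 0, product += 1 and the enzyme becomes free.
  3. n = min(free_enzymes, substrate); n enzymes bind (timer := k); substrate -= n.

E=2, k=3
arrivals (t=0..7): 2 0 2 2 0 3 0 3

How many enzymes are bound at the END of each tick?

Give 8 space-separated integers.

Answer: 2 2 2 2 2 2 2 2

Derivation:
t=0: arr=2 -> substrate=0 bound=2 product=0
t=1: arr=0 -> substrate=0 bound=2 product=0
t=2: arr=2 -> substrate=2 bound=2 product=0
t=3: arr=2 -> substrate=2 bound=2 product=2
t=4: arr=0 -> substrate=2 bound=2 product=2
t=5: arr=3 -> substrate=5 bound=2 product=2
t=6: arr=0 -> substrate=3 bound=2 product=4
t=7: arr=3 -> substrate=6 bound=2 product=4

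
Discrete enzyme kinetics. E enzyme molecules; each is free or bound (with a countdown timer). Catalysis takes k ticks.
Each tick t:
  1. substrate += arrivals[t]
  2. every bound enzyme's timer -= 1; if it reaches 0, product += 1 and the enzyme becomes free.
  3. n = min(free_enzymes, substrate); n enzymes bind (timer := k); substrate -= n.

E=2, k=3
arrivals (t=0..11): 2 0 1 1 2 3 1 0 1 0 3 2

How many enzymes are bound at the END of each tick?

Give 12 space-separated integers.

Answer: 2 2 2 2 2 2 2 2 2 2 2 2

Derivation:
t=0: arr=2 -> substrate=0 bound=2 product=0
t=1: arr=0 -> substrate=0 bound=2 product=0
t=2: arr=1 -> substrate=1 bound=2 product=0
t=3: arr=1 -> substrate=0 bound=2 product=2
t=4: arr=2 -> substrate=2 bound=2 product=2
t=5: arr=3 -> substrate=5 bound=2 product=2
t=6: arr=1 -> substrate=4 bound=2 product=4
t=7: arr=0 -> substrate=4 bound=2 product=4
t=8: arr=1 -> substrate=5 bound=2 product=4
t=9: arr=0 -> substrate=3 bound=2 product=6
t=10: arr=3 -> substrate=6 bound=2 product=6
t=11: arr=2 -> substrate=8 bound=2 product=6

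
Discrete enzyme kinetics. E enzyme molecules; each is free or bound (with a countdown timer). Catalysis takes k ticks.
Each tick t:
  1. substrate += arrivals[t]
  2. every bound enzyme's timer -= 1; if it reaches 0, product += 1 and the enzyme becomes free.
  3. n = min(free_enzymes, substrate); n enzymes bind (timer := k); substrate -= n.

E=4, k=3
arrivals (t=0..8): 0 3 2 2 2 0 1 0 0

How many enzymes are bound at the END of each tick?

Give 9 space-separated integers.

Answer: 0 3 4 4 4 4 4 3 2

Derivation:
t=0: arr=0 -> substrate=0 bound=0 product=0
t=1: arr=3 -> substrate=0 bound=3 product=0
t=2: arr=2 -> substrate=1 bound=4 product=0
t=3: arr=2 -> substrate=3 bound=4 product=0
t=4: arr=2 -> substrate=2 bound=4 product=3
t=5: arr=0 -> substrate=1 bound=4 product=4
t=6: arr=1 -> substrate=2 bound=4 product=4
t=7: arr=0 -> substrate=0 bound=3 product=7
t=8: arr=0 -> substrate=0 bound=2 product=8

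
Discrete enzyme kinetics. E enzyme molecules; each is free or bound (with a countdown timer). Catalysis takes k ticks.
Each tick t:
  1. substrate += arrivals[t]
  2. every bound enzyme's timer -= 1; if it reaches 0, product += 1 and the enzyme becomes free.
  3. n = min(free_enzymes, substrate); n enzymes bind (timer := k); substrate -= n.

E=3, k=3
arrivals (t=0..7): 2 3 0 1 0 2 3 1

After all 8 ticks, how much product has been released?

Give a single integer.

Answer: 6

Derivation:
t=0: arr=2 -> substrate=0 bound=2 product=0
t=1: arr=3 -> substrate=2 bound=3 product=0
t=2: arr=0 -> substrate=2 bound=3 product=0
t=3: arr=1 -> substrate=1 bound=3 product=2
t=4: arr=0 -> substrate=0 bound=3 product=3
t=5: arr=2 -> substrate=2 bound=3 product=3
t=6: arr=3 -> substrate=3 bound=3 product=5
t=7: arr=1 -> substrate=3 bound=3 product=6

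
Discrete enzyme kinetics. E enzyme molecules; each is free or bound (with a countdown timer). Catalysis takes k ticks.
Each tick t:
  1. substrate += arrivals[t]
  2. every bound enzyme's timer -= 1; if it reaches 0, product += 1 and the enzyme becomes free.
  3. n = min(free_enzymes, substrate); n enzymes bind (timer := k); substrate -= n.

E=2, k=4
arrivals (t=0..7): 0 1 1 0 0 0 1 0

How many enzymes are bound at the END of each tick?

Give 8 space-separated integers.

Answer: 0 1 2 2 2 1 1 1

Derivation:
t=0: arr=0 -> substrate=0 bound=0 product=0
t=1: arr=1 -> substrate=0 bound=1 product=0
t=2: arr=1 -> substrate=0 bound=2 product=0
t=3: arr=0 -> substrate=0 bound=2 product=0
t=4: arr=0 -> substrate=0 bound=2 product=0
t=5: arr=0 -> substrate=0 bound=1 product=1
t=6: arr=1 -> substrate=0 bound=1 product=2
t=7: arr=0 -> substrate=0 bound=1 product=2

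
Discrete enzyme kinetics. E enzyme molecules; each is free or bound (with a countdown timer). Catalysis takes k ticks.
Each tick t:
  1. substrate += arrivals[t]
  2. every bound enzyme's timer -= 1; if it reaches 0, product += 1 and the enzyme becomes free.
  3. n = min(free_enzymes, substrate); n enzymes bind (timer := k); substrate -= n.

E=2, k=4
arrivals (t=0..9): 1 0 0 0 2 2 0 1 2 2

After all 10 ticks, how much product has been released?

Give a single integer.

t=0: arr=1 -> substrate=0 bound=1 product=0
t=1: arr=0 -> substrate=0 bound=1 product=0
t=2: arr=0 -> substrate=0 bound=1 product=0
t=3: arr=0 -> substrate=0 bound=1 product=0
t=4: arr=2 -> substrate=0 bound=2 product=1
t=5: arr=2 -> substrate=2 bound=2 product=1
t=6: arr=0 -> substrate=2 bound=2 product=1
t=7: arr=1 -> substrate=3 bound=2 product=1
t=8: arr=2 -> substrate=3 bound=2 product=3
t=9: arr=2 -> substrate=5 bound=2 product=3

Answer: 3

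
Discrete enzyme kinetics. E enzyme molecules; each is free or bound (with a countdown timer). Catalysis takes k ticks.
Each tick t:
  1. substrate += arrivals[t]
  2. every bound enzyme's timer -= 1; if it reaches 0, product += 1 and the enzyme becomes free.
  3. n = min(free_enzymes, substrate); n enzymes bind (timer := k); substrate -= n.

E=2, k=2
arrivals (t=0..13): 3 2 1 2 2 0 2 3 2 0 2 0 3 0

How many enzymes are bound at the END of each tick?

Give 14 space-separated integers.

t=0: arr=3 -> substrate=1 bound=2 product=0
t=1: arr=2 -> substrate=3 bound=2 product=0
t=2: arr=1 -> substrate=2 bound=2 product=2
t=3: arr=2 -> substrate=4 bound=2 product=2
t=4: arr=2 -> substrate=4 bound=2 product=4
t=5: arr=0 -> substrate=4 bound=2 product=4
t=6: arr=2 -> substrate=4 bound=2 product=6
t=7: arr=3 -> substrate=7 bound=2 product=6
t=8: arr=2 -> substrate=7 bound=2 product=8
t=9: arr=0 -> substrate=7 bound=2 product=8
t=10: arr=2 -> substrate=7 bound=2 product=10
t=11: arr=0 -> substrate=7 bound=2 product=10
t=12: arr=3 -> substrate=8 bound=2 product=12
t=13: arr=0 -> substrate=8 bound=2 product=12

Answer: 2 2 2 2 2 2 2 2 2 2 2 2 2 2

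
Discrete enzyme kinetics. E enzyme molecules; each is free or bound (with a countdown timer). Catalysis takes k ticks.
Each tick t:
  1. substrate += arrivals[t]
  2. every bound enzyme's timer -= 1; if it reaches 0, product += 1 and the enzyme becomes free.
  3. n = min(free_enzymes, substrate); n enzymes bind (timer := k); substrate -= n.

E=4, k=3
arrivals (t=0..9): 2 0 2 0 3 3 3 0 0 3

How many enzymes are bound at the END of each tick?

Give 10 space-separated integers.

t=0: arr=2 -> substrate=0 bound=2 product=0
t=1: arr=0 -> substrate=0 bound=2 product=0
t=2: arr=2 -> substrate=0 bound=4 product=0
t=3: arr=0 -> substrate=0 bound=2 product=2
t=4: arr=3 -> substrate=1 bound=4 product=2
t=5: arr=3 -> substrate=2 bound=4 product=4
t=6: arr=3 -> substrate=5 bound=4 product=4
t=7: arr=0 -> substrate=3 bound=4 product=6
t=8: arr=0 -> substrate=1 bound=4 product=8
t=9: arr=3 -> substrate=4 bound=4 product=8

Answer: 2 2 4 2 4 4 4 4 4 4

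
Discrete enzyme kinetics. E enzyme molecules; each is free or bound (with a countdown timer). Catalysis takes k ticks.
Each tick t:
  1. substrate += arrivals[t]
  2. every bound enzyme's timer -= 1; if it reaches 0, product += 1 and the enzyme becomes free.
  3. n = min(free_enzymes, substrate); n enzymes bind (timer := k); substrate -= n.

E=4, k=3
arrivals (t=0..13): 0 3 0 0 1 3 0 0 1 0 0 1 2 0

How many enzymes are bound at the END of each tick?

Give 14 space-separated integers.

t=0: arr=0 -> substrate=0 bound=0 product=0
t=1: arr=3 -> substrate=0 bound=3 product=0
t=2: arr=0 -> substrate=0 bound=3 product=0
t=3: arr=0 -> substrate=0 bound=3 product=0
t=4: arr=1 -> substrate=0 bound=1 product=3
t=5: arr=3 -> substrate=0 bound=4 product=3
t=6: arr=0 -> substrate=0 bound=4 product=3
t=7: arr=0 -> substrate=0 bound=3 product=4
t=8: arr=1 -> substrate=0 bound=1 product=7
t=9: arr=0 -> substrate=0 bound=1 product=7
t=10: arr=0 -> substrate=0 bound=1 product=7
t=11: arr=1 -> substrate=0 bound=1 product=8
t=12: arr=2 -> substrate=0 bound=3 product=8
t=13: arr=0 -> substrate=0 bound=3 product=8

Answer: 0 3 3 3 1 4 4 3 1 1 1 1 3 3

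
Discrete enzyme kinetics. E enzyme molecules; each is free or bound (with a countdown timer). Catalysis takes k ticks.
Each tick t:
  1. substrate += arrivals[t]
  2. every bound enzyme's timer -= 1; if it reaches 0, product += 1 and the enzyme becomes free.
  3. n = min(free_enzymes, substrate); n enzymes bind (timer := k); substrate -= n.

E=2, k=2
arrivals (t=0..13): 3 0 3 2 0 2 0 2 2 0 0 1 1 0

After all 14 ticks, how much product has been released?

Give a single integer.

t=0: arr=3 -> substrate=1 bound=2 product=0
t=1: arr=0 -> substrate=1 bound=2 product=0
t=2: arr=3 -> substrate=2 bound=2 product=2
t=3: arr=2 -> substrate=4 bound=2 product=2
t=4: arr=0 -> substrate=2 bound=2 product=4
t=5: arr=2 -> substrate=4 bound=2 product=4
t=6: arr=0 -> substrate=2 bound=2 product=6
t=7: arr=2 -> substrate=4 bound=2 product=6
t=8: arr=2 -> substrate=4 bound=2 product=8
t=9: arr=0 -> substrate=4 bound=2 product=8
t=10: arr=0 -> substrate=2 bound=2 product=10
t=11: arr=1 -> substrate=3 bound=2 product=10
t=12: arr=1 -> substrate=2 bound=2 product=12
t=13: arr=0 -> substrate=2 bound=2 product=12

Answer: 12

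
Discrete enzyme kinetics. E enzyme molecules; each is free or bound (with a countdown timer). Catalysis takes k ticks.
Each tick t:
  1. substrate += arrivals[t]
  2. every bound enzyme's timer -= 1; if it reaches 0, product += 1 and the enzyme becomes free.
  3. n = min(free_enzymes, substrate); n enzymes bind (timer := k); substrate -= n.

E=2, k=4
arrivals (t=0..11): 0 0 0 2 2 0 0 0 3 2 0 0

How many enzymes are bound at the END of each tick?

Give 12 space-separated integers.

t=0: arr=0 -> substrate=0 bound=0 product=0
t=1: arr=0 -> substrate=0 bound=0 product=0
t=2: arr=0 -> substrate=0 bound=0 product=0
t=3: arr=2 -> substrate=0 bound=2 product=0
t=4: arr=2 -> substrate=2 bound=2 product=0
t=5: arr=0 -> substrate=2 bound=2 product=0
t=6: arr=0 -> substrate=2 bound=2 product=0
t=7: arr=0 -> substrate=0 bound=2 product=2
t=8: arr=3 -> substrate=3 bound=2 product=2
t=9: arr=2 -> substrate=5 bound=2 product=2
t=10: arr=0 -> substrate=5 bound=2 product=2
t=11: arr=0 -> substrate=3 bound=2 product=4

Answer: 0 0 0 2 2 2 2 2 2 2 2 2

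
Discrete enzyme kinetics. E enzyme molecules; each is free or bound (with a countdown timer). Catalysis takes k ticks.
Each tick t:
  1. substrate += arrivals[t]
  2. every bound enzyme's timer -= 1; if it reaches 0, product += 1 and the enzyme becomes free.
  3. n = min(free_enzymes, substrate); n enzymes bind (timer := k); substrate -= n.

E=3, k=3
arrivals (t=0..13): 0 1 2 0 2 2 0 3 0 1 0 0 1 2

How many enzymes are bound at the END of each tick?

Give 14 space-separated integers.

t=0: arr=0 -> substrate=0 bound=0 product=0
t=1: arr=1 -> substrate=0 bound=1 product=0
t=2: arr=2 -> substrate=0 bound=3 product=0
t=3: arr=0 -> substrate=0 bound=3 product=0
t=4: arr=2 -> substrate=1 bound=3 product=1
t=5: arr=2 -> substrate=1 bound=3 product=3
t=6: arr=0 -> substrate=1 bound=3 product=3
t=7: arr=3 -> substrate=3 bound=3 product=4
t=8: arr=0 -> substrate=1 bound=3 product=6
t=9: arr=1 -> substrate=2 bound=3 product=6
t=10: arr=0 -> substrate=1 bound=3 product=7
t=11: arr=0 -> substrate=0 bound=2 product=9
t=12: arr=1 -> substrate=0 bound=3 product=9
t=13: arr=2 -> substrate=1 bound=3 product=10

Answer: 0 1 3 3 3 3 3 3 3 3 3 2 3 3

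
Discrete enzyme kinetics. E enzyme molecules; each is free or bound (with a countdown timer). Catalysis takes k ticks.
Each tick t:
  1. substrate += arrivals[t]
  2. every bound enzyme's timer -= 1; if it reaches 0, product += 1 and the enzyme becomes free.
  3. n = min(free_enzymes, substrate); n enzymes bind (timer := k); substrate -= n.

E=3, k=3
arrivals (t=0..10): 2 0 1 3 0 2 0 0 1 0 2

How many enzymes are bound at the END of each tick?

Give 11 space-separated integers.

t=0: arr=2 -> substrate=0 bound=2 product=0
t=1: arr=0 -> substrate=0 bound=2 product=0
t=2: arr=1 -> substrate=0 bound=3 product=0
t=3: arr=3 -> substrate=1 bound=3 product=2
t=4: arr=0 -> substrate=1 bound=3 product=2
t=5: arr=2 -> substrate=2 bound=3 product=3
t=6: arr=0 -> substrate=0 bound=3 product=5
t=7: arr=0 -> substrate=0 bound=3 product=5
t=8: arr=1 -> substrate=0 bound=3 product=6
t=9: arr=0 -> substrate=0 bound=1 product=8
t=10: arr=2 -> substrate=0 bound=3 product=8

Answer: 2 2 3 3 3 3 3 3 3 1 3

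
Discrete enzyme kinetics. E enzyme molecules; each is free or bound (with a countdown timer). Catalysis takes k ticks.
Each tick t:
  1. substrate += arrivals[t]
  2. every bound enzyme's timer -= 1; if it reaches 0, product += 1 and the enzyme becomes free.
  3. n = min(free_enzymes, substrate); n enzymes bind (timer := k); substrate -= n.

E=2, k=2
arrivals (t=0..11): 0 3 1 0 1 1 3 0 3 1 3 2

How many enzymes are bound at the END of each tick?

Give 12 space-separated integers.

Answer: 0 2 2 2 2 2 2 2 2 2 2 2

Derivation:
t=0: arr=0 -> substrate=0 bound=0 product=0
t=1: arr=3 -> substrate=1 bound=2 product=0
t=2: arr=1 -> substrate=2 bound=2 product=0
t=3: arr=0 -> substrate=0 bound=2 product=2
t=4: arr=1 -> substrate=1 bound=2 product=2
t=5: arr=1 -> substrate=0 bound=2 product=4
t=6: arr=3 -> substrate=3 bound=2 product=4
t=7: arr=0 -> substrate=1 bound=2 product=6
t=8: arr=3 -> substrate=4 bound=2 product=6
t=9: arr=1 -> substrate=3 bound=2 product=8
t=10: arr=3 -> substrate=6 bound=2 product=8
t=11: arr=2 -> substrate=6 bound=2 product=10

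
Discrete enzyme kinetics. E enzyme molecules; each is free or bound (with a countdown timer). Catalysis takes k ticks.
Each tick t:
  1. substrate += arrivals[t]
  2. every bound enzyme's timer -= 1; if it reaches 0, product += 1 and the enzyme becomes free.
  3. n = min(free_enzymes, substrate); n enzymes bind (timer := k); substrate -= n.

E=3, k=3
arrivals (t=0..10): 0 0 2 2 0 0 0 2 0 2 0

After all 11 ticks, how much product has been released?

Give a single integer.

Answer: 6

Derivation:
t=0: arr=0 -> substrate=0 bound=0 product=0
t=1: arr=0 -> substrate=0 bound=0 product=0
t=2: arr=2 -> substrate=0 bound=2 product=0
t=3: arr=2 -> substrate=1 bound=3 product=0
t=4: arr=0 -> substrate=1 bound=3 product=0
t=5: arr=0 -> substrate=0 bound=2 product=2
t=6: arr=0 -> substrate=0 bound=1 product=3
t=7: arr=2 -> substrate=0 bound=3 product=3
t=8: arr=0 -> substrate=0 bound=2 product=4
t=9: arr=2 -> substrate=1 bound=3 product=4
t=10: arr=0 -> substrate=0 bound=2 product=6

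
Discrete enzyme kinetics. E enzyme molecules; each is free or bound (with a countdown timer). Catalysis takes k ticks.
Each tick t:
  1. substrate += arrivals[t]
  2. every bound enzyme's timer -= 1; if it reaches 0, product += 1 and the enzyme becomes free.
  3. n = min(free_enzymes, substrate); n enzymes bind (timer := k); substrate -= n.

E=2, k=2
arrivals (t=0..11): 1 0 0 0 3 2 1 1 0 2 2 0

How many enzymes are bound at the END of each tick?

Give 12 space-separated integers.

t=0: arr=1 -> substrate=0 bound=1 product=0
t=1: arr=0 -> substrate=0 bound=1 product=0
t=2: arr=0 -> substrate=0 bound=0 product=1
t=3: arr=0 -> substrate=0 bound=0 product=1
t=4: arr=3 -> substrate=1 bound=2 product=1
t=5: arr=2 -> substrate=3 bound=2 product=1
t=6: arr=1 -> substrate=2 bound=2 product=3
t=7: arr=1 -> substrate=3 bound=2 product=3
t=8: arr=0 -> substrate=1 bound=2 product=5
t=9: arr=2 -> substrate=3 bound=2 product=5
t=10: arr=2 -> substrate=3 bound=2 product=7
t=11: arr=0 -> substrate=3 bound=2 product=7

Answer: 1 1 0 0 2 2 2 2 2 2 2 2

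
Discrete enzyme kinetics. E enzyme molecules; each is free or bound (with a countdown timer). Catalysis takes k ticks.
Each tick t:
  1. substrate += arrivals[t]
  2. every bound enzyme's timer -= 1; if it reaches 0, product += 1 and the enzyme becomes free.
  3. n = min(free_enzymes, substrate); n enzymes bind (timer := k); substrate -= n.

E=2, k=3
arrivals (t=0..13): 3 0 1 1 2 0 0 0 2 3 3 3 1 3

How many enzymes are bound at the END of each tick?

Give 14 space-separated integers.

t=0: arr=3 -> substrate=1 bound=2 product=0
t=1: arr=0 -> substrate=1 bound=2 product=0
t=2: arr=1 -> substrate=2 bound=2 product=0
t=3: arr=1 -> substrate=1 bound=2 product=2
t=4: arr=2 -> substrate=3 bound=2 product=2
t=5: arr=0 -> substrate=3 bound=2 product=2
t=6: arr=0 -> substrate=1 bound=2 product=4
t=7: arr=0 -> substrate=1 bound=2 product=4
t=8: arr=2 -> substrate=3 bound=2 product=4
t=9: arr=3 -> substrate=4 bound=2 product=6
t=10: arr=3 -> substrate=7 bound=2 product=6
t=11: arr=3 -> substrate=10 bound=2 product=6
t=12: arr=1 -> substrate=9 bound=2 product=8
t=13: arr=3 -> substrate=12 bound=2 product=8

Answer: 2 2 2 2 2 2 2 2 2 2 2 2 2 2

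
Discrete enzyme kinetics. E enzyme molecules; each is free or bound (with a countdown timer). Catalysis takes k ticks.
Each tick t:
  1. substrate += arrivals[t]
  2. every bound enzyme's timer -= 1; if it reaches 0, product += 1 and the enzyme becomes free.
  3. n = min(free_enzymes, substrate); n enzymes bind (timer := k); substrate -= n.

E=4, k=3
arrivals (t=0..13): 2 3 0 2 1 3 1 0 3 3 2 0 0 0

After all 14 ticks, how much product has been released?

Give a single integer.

Answer: 16

Derivation:
t=0: arr=2 -> substrate=0 bound=2 product=0
t=1: arr=3 -> substrate=1 bound=4 product=0
t=2: arr=0 -> substrate=1 bound=4 product=0
t=3: arr=2 -> substrate=1 bound=4 product=2
t=4: arr=1 -> substrate=0 bound=4 product=4
t=5: arr=3 -> substrate=3 bound=4 product=4
t=6: arr=1 -> substrate=2 bound=4 product=6
t=7: arr=0 -> substrate=0 bound=4 product=8
t=8: arr=3 -> substrate=3 bound=4 product=8
t=9: arr=3 -> substrate=4 bound=4 product=10
t=10: arr=2 -> substrate=4 bound=4 product=12
t=11: arr=0 -> substrate=4 bound=4 product=12
t=12: arr=0 -> substrate=2 bound=4 product=14
t=13: arr=0 -> substrate=0 bound=4 product=16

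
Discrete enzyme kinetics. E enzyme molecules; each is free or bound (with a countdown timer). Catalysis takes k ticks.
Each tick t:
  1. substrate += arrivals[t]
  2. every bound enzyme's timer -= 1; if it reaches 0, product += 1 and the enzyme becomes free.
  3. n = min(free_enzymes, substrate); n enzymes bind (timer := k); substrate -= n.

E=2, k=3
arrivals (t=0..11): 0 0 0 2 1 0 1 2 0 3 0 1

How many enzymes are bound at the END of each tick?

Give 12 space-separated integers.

Answer: 0 0 0 2 2 2 2 2 2 2 2 2

Derivation:
t=0: arr=0 -> substrate=0 bound=0 product=0
t=1: arr=0 -> substrate=0 bound=0 product=0
t=2: arr=0 -> substrate=0 bound=0 product=0
t=3: arr=2 -> substrate=0 bound=2 product=0
t=4: arr=1 -> substrate=1 bound=2 product=0
t=5: arr=0 -> substrate=1 bound=2 product=0
t=6: arr=1 -> substrate=0 bound=2 product=2
t=7: arr=2 -> substrate=2 bound=2 product=2
t=8: arr=0 -> substrate=2 bound=2 product=2
t=9: arr=3 -> substrate=3 bound=2 product=4
t=10: arr=0 -> substrate=3 bound=2 product=4
t=11: arr=1 -> substrate=4 bound=2 product=4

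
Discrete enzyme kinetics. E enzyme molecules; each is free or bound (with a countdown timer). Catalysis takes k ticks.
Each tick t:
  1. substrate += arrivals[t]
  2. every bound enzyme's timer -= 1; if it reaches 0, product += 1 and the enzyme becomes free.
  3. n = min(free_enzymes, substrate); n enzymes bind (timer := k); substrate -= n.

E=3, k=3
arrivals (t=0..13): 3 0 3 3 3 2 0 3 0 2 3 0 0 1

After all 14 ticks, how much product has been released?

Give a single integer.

t=0: arr=3 -> substrate=0 bound=3 product=0
t=1: arr=0 -> substrate=0 bound=3 product=0
t=2: arr=3 -> substrate=3 bound=3 product=0
t=3: arr=3 -> substrate=3 bound=3 product=3
t=4: arr=3 -> substrate=6 bound=3 product=3
t=5: arr=2 -> substrate=8 bound=3 product=3
t=6: arr=0 -> substrate=5 bound=3 product=6
t=7: arr=3 -> substrate=8 bound=3 product=6
t=8: arr=0 -> substrate=8 bound=3 product=6
t=9: arr=2 -> substrate=7 bound=3 product=9
t=10: arr=3 -> substrate=10 bound=3 product=9
t=11: arr=0 -> substrate=10 bound=3 product=9
t=12: arr=0 -> substrate=7 bound=3 product=12
t=13: arr=1 -> substrate=8 bound=3 product=12

Answer: 12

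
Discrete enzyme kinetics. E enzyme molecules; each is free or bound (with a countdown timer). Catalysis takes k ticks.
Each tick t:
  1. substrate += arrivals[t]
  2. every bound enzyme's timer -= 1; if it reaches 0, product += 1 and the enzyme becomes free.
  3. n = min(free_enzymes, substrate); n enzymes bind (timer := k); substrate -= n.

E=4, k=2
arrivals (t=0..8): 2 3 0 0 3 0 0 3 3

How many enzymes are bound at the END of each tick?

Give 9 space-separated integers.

t=0: arr=2 -> substrate=0 bound=2 product=0
t=1: arr=3 -> substrate=1 bound=4 product=0
t=2: arr=0 -> substrate=0 bound=3 product=2
t=3: arr=0 -> substrate=0 bound=1 product=4
t=4: arr=3 -> substrate=0 bound=3 product=5
t=5: arr=0 -> substrate=0 bound=3 product=5
t=6: arr=0 -> substrate=0 bound=0 product=8
t=7: arr=3 -> substrate=0 bound=3 product=8
t=8: arr=3 -> substrate=2 bound=4 product=8

Answer: 2 4 3 1 3 3 0 3 4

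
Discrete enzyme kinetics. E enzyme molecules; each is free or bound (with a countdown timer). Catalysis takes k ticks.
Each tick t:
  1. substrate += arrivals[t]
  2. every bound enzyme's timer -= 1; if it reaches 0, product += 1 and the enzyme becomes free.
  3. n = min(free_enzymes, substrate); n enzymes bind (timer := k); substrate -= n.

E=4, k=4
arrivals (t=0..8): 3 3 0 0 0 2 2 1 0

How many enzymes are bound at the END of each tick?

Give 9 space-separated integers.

t=0: arr=3 -> substrate=0 bound=3 product=0
t=1: arr=3 -> substrate=2 bound=4 product=0
t=2: arr=0 -> substrate=2 bound=4 product=0
t=3: arr=0 -> substrate=2 bound=4 product=0
t=4: arr=0 -> substrate=0 bound=3 product=3
t=5: arr=2 -> substrate=0 bound=4 product=4
t=6: arr=2 -> substrate=2 bound=4 product=4
t=7: arr=1 -> substrate=3 bound=4 product=4
t=8: arr=0 -> substrate=1 bound=4 product=6

Answer: 3 4 4 4 3 4 4 4 4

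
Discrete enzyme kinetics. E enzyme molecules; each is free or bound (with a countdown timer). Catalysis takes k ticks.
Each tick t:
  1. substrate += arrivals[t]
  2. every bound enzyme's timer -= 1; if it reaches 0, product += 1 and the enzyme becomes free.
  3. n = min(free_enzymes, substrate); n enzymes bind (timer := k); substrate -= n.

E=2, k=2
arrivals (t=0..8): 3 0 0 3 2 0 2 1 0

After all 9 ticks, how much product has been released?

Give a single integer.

t=0: arr=3 -> substrate=1 bound=2 product=0
t=1: arr=0 -> substrate=1 bound=2 product=0
t=2: arr=0 -> substrate=0 bound=1 product=2
t=3: arr=3 -> substrate=2 bound=2 product=2
t=4: arr=2 -> substrate=3 bound=2 product=3
t=5: arr=0 -> substrate=2 bound=2 product=4
t=6: arr=2 -> substrate=3 bound=2 product=5
t=7: arr=1 -> substrate=3 bound=2 product=6
t=8: arr=0 -> substrate=2 bound=2 product=7

Answer: 7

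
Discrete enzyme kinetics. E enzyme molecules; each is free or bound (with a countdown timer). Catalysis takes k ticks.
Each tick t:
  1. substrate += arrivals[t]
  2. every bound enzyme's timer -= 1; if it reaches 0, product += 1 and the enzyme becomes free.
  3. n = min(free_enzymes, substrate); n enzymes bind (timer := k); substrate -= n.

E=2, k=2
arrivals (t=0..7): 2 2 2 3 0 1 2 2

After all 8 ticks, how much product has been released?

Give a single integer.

Answer: 6

Derivation:
t=0: arr=2 -> substrate=0 bound=2 product=0
t=1: arr=2 -> substrate=2 bound=2 product=0
t=2: arr=2 -> substrate=2 bound=2 product=2
t=3: arr=3 -> substrate=5 bound=2 product=2
t=4: arr=0 -> substrate=3 bound=2 product=4
t=5: arr=1 -> substrate=4 bound=2 product=4
t=6: arr=2 -> substrate=4 bound=2 product=6
t=7: arr=2 -> substrate=6 bound=2 product=6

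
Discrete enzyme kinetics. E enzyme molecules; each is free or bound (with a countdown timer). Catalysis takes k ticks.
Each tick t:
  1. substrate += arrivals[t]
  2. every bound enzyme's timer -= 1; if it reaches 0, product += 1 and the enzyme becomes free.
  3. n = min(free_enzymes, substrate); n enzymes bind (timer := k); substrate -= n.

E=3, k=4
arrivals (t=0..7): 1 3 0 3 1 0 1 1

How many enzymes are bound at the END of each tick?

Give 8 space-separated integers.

Answer: 1 3 3 3 3 3 3 3

Derivation:
t=0: arr=1 -> substrate=0 bound=1 product=0
t=1: arr=3 -> substrate=1 bound=3 product=0
t=2: arr=0 -> substrate=1 bound=3 product=0
t=3: arr=3 -> substrate=4 bound=3 product=0
t=4: arr=1 -> substrate=4 bound=3 product=1
t=5: arr=0 -> substrate=2 bound=3 product=3
t=6: arr=1 -> substrate=3 bound=3 product=3
t=7: arr=1 -> substrate=4 bound=3 product=3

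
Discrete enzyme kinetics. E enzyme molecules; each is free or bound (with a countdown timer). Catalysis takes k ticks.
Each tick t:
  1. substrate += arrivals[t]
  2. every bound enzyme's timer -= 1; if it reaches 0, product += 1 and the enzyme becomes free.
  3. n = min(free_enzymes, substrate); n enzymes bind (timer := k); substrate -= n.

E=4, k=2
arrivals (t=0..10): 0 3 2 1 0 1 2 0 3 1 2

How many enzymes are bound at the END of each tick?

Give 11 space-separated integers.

Answer: 0 3 4 3 2 1 3 2 3 4 3

Derivation:
t=0: arr=0 -> substrate=0 bound=0 product=0
t=1: arr=3 -> substrate=0 bound=3 product=0
t=2: arr=2 -> substrate=1 bound=4 product=0
t=3: arr=1 -> substrate=0 bound=3 product=3
t=4: arr=0 -> substrate=0 bound=2 product=4
t=5: arr=1 -> substrate=0 bound=1 product=6
t=6: arr=2 -> substrate=0 bound=3 product=6
t=7: arr=0 -> substrate=0 bound=2 product=7
t=8: arr=3 -> substrate=0 bound=3 product=9
t=9: arr=1 -> substrate=0 bound=4 product=9
t=10: arr=2 -> substrate=0 bound=3 product=12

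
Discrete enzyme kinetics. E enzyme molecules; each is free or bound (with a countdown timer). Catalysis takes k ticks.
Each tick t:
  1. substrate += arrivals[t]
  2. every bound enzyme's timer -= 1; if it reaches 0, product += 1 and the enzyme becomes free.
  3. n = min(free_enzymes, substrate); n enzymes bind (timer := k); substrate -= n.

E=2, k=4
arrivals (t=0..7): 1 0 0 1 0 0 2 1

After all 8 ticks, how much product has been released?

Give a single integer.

Answer: 2

Derivation:
t=0: arr=1 -> substrate=0 bound=1 product=0
t=1: arr=0 -> substrate=0 bound=1 product=0
t=2: arr=0 -> substrate=0 bound=1 product=0
t=3: arr=1 -> substrate=0 bound=2 product=0
t=4: arr=0 -> substrate=0 bound=1 product=1
t=5: arr=0 -> substrate=0 bound=1 product=1
t=6: arr=2 -> substrate=1 bound=2 product=1
t=7: arr=1 -> substrate=1 bound=2 product=2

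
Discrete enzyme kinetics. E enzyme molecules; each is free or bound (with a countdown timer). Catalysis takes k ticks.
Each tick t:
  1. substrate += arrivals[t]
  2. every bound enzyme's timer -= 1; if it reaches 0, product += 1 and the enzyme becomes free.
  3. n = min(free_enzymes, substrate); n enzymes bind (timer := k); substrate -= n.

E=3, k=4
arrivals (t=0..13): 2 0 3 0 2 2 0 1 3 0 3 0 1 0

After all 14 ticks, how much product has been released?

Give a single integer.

t=0: arr=2 -> substrate=0 bound=2 product=0
t=1: arr=0 -> substrate=0 bound=2 product=0
t=2: arr=3 -> substrate=2 bound=3 product=0
t=3: arr=0 -> substrate=2 bound=3 product=0
t=4: arr=2 -> substrate=2 bound=3 product=2
t=5: arr=2 -> substrate=4 bound=3 product=2
t=6: arr=0 -> substrate=3 bound=3 product=3
t=7: arr=1 -> substrate=4 bound=3 product=3
t=8: arr=3 -> substrate=5 bound=3 product=5
t=9: arr=0 -> substrate=5 bound=3 product=5
t=10: arr=3 -> substrate=7 bound=3 product=6
t=11: arr=0 -> substrate=7 bound=3 product=6
t=12: arr=1 -> substrate=6 bound=3 product=8
t=13: arr=0 -> substrate=6 bound=3 product=8

Answer: 8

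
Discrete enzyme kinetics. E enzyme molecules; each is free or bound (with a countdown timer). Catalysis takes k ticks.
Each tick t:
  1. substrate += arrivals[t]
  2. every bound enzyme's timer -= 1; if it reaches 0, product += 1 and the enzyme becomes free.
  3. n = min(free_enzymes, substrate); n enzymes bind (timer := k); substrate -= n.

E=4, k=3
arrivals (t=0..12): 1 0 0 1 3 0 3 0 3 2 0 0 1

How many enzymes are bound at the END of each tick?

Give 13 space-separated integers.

Answer: 1 1 1 1 4 4 4 3 4 4 4 4 4

Derivation:
t=0: arr=1 -> substrate=0 bound=1 product=0
t=1: arr=0 -> substrate=0 bound=1 product=0
t=2: arr=0 -> substrate=0 bound=1 product=0
t=3: arr=1 -> substrate=0 bound=1 product=1
t=4: arr=3 -> substrate=0 bound=4 product=1
t=5: arr=0 -> substrate=0 bound=4 product=1
t=6: arr=3 -> substrate=2 bound=4 product=2
t=7: arr=0 -> substrate=0 bound=3 product=5
t=8: arr=3 -> substrate=2 bound=4 product=5
t=9: arr=2 -> substrate=3 bound=4 product=6
t=10: arr=0 -> substrate=1 bound=4 product=8
t=11: arr=0 -> substrate=0 bound=4 product=9
t=12: arr=1 -> substrate=0 bound=4 product=10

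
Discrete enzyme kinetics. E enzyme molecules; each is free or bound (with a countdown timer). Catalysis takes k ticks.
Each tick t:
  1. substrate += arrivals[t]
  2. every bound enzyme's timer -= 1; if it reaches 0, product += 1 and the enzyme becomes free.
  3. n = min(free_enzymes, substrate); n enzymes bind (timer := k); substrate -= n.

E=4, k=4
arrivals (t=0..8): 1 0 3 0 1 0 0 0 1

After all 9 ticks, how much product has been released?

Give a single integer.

Answer: 5

Derivation:
t=0: arr=1 -> substrate=0 bound=1 product=0
t=1: arr=0 -> substrate=0 bound=1 product=0
t=2: arr=3 -> substrate=0 bound=4 product=0
t=3: arr=0 -> substrate=0 bound=4 product=0
t=4: arr=1 -> substrate=0 bound=4 product=1
t=5: arr=0 -> substrate=0 bound=4 product=1
t=6: arr=0 -> substrate=0 bound=1 product=4
t=7: arr=0 -> substrate=0 bound=1 product=4
t=8: arr=1 -> substrate=0 bound=1 product=5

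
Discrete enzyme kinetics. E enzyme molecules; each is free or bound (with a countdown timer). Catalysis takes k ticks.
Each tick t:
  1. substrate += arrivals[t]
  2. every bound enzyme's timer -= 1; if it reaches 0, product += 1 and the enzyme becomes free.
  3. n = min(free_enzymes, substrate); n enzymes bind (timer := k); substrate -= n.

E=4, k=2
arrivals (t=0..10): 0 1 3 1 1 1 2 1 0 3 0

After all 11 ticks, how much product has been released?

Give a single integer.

t=0: arr=0 -> substrate=0 bound=0 product=0
t=1: arr=1 -> substrate=0 bound=1 product=0
t=2: arr=3 -> substrate=0 bound=4 product=0
t=3: arr=1 -> substrate=0 bound=4 product=1
t=4: arr=1 -> substrate=0 bound=2 product=4
t=5: arr=1 -> substrate=0 bound=2 product=5
t=6: arr=2 -> substrate=0 bound=3 product=6
t=7: arr=1 -> substrate=0 bound=3 product=7
t=8: arr=0 -> substrate=0 bound=1 product=9
t=9: arr=3 -> substrate=0 bound=3 product=10
t=10: arr=0 -> substrate=0 bound=3 product=10

Answer: 10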